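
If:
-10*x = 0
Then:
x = 0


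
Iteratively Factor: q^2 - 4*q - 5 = (q + 1)*(q - 5)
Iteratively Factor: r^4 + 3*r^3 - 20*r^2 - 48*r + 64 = (r + 4)*(r^3 - r^2 - 16*r + 16) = (r - 1)*(r + 4)*(r^2 - 16) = (r - 4)*(r - 1)*(r + 4)*(r + 4)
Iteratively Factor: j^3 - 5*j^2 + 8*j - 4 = (j - 2)*(j^2 - 3*j + 2) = (j - 2)*(j - 1)*(j - 2)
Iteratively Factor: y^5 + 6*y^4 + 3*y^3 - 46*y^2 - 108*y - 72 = (y + 2)*(y^4 + 4*y^3 - 5*y^2 - 36*y - 36) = (y + 2)^2*(y^3 + 2*y^2 - 9*y - 18) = (y + 2)^3*(y^2 - 9) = (y + 2)^3*(y + 3)*(y - 3)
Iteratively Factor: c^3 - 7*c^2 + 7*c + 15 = (c - 3)*(c^2 - 4*c - 5) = (c - 3)*(c + 1)*(c - 5)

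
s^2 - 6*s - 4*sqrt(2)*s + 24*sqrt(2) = (s - 6)*(s - 4*sqrt(2))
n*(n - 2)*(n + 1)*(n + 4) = n^4 + 3*n^3 - 6*n^2 - 8*n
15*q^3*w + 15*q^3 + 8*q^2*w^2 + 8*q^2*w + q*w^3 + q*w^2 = (3*q + w)*(5*q + w)*(q*w + q)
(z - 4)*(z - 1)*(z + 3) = z^3 - 2*z^2 - 11*z + 12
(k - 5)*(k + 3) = k^2 - 2*k - 15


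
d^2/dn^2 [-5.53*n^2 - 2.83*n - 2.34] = -11.0600000000000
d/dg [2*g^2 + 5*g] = 4*g + 5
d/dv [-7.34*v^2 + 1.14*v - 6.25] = 1.14 - 14.68*v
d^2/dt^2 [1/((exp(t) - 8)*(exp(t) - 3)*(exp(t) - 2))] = (9*exp(5*t) - 143*exp(4*t) + 768*exp(3*t) - 1362*exp(2*t) - 380*exp(t) + 2208)*exp(t)/(exp(9*t) - 39*exp(8*t) + 645*exp(7*t) - 5929*exp(6*t) + 33414*exp(5*t) - 120108*exp(4*t) + 276472*exp(3*t) - 394560*exp(2*t) + 317952*exp(t) - 110592)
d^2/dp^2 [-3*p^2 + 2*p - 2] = -6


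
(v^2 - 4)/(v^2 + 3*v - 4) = (v^2 - 4)/(v^2 + 3*v - 4)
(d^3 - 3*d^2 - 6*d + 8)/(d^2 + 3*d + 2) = (d^2 - 5*d + 4)/(d + 1)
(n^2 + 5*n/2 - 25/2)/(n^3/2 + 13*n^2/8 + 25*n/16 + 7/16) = 8*(2*n^2 + 5*n - 25)/(8*n^3 + 26*n^2 + 25*n + 7)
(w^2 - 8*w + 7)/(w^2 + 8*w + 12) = (w^2 - 8*w + 7)/(w^2 + 8*w + 12)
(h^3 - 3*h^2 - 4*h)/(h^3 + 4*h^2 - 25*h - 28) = h/(h + 7)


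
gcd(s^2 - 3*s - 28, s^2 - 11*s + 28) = s - 7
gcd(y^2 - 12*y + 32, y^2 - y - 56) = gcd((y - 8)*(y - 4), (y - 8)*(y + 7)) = y - 8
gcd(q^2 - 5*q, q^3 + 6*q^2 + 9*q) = q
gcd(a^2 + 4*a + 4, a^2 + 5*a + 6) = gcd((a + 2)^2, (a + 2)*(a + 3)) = a + 2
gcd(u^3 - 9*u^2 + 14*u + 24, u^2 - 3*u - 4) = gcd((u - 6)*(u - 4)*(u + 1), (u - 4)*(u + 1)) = u^2 - 3*u - 4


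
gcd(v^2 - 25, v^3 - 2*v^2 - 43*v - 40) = v + 5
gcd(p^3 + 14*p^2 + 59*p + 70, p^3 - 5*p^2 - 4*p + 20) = p + 2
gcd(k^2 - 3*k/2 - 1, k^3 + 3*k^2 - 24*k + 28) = k - 2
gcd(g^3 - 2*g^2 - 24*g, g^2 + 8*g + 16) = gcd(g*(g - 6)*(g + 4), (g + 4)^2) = g + 4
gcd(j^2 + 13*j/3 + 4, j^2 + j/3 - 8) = j + 3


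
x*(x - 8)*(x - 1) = x^3 - 9*x^2 + 8*x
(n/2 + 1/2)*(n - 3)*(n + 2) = n^3/2 - 7*n/2 - 3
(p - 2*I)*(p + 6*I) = p^2 + 4*I*p + 12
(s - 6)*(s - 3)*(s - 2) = s^3 - 11*s^2 + 36*s - 36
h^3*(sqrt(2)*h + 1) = sqrt(2)*h^4 + h^3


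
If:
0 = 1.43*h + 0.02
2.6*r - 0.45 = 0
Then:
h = -0.01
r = 0.17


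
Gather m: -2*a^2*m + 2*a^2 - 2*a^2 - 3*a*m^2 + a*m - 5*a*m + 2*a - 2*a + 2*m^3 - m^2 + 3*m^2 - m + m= 2*m^3 + m^2*(2 - 3*a) + m*(-2*a^2 - 4*a)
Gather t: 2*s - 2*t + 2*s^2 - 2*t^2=2*s^2 + 2*s - 2*t^2 - 2*t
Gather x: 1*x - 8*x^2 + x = -8*x^2 + 2*x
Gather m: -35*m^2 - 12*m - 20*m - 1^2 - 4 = -35*m^2 - 32*m - 5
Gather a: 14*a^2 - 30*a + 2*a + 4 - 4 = 14*a^2 - 28*a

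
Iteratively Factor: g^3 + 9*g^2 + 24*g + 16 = (g + 1)*(g^2 + 8*g + 16) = (g + 1)*(g + 4)*(g + 4)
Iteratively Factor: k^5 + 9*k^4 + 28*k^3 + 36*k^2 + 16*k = (k + 2)*(k^4 + 7*k^3 + 14*k^2 + 8*k) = (k + 2)*(k + 4)*(k^3 + 3*k^2 + 2*k) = k*(k + 2)*(k + 4)*(k^2 + 3*k + 2) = k*(k + 2)^2*(k + 4)*(k + 1)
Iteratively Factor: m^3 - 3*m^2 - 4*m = (m + 1)*(m^2 - 4*m) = (m - 4)*(m + 1)*(m)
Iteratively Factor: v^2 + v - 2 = (v - 1)*(v + 2)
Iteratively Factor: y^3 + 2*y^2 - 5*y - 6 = (y + 3)*(y^2 - y - 2) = (y + 1)*(y + 3)*(y - 2)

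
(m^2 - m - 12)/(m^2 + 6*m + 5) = (m^2 - m - 12)/(m^2 + 6*m + 5)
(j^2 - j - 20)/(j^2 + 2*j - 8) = (j - 5)/(j - 2)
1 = 1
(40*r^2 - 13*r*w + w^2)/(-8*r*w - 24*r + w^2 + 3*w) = (-5*r + w)/(w + 3)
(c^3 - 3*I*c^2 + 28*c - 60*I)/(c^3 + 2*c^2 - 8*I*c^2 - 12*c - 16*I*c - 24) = (c + 5*I)/(c + 2)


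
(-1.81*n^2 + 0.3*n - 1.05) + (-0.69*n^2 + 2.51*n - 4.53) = -2.5*n^2 + 2.81*n - 5.58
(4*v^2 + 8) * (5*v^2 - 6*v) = 20*v^4 - 24*v^3 + 40*v^2 - 48*v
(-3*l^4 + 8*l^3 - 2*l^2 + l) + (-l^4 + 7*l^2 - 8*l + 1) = -4*l^4 + 8*l^3 + 5*l^2 - 7*l + 1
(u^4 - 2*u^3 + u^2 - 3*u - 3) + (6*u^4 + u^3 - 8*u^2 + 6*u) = 7*u^4 - u^3 - 7*u^2 + 3*u - 3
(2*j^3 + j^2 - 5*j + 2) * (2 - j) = -2*j^4 + 3*j^3 + 7*j^2 - 12*j + 4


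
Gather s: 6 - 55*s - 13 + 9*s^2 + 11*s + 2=9*s^2 - 44*s - 5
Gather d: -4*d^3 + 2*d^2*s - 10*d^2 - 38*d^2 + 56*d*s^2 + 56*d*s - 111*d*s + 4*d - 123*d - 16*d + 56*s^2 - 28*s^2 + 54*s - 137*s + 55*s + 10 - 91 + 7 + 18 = -4*d^3 + d^2*(2*s - 48) + d*(56*s^2 - 55*s - 135) + 28*s^2 - 28*s - 56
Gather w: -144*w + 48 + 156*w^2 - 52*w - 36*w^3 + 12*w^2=-36*w^3 + 168*w^2 - 196*w + 48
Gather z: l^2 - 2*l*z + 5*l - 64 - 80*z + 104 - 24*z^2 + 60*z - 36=l^2 + 5*l - 24*z^2 + z*(-2*l - 20) + 4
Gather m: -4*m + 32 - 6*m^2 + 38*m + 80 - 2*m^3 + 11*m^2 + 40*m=-2*m^3 + 5*m^2 + 74*m + 112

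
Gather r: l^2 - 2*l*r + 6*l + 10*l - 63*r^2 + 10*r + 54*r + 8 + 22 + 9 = l^2 + 16*l - 63*r^2 + r*(64 - 2*l) + 39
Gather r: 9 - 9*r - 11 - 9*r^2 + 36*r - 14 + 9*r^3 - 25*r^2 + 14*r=9*r^3 - 34*r^2 + 41*r - 16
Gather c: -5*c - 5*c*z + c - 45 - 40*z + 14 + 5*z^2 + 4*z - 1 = c*(-5*z - 4) + 5*z^2 - 36*z - 32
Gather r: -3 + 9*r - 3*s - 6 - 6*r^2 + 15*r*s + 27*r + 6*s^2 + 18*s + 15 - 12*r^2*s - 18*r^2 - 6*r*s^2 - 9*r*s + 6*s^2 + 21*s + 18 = r^2*(-12*s - 24) + r*(-6*s^2 + 6*s + 36) + 12*s^2 + 36*s + 24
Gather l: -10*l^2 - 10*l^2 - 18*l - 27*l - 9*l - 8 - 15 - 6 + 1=-20*l^2 - 54*l - 28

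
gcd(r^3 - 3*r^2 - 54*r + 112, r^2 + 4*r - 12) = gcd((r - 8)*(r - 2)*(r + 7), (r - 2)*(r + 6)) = r - 2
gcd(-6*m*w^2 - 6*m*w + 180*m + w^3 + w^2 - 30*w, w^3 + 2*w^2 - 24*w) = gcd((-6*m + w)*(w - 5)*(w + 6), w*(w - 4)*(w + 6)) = w + 6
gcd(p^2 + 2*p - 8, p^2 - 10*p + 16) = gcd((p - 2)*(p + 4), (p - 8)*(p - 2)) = p - 2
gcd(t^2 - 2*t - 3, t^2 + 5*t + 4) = t + 1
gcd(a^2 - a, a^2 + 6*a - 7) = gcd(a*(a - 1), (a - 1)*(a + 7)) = a - 1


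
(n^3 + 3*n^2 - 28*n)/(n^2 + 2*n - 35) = n*(n - 4)/(n - 5)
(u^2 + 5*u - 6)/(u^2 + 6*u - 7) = (u + 6)/(u + 7)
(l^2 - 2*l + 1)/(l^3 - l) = (l - 1)/(l*(l + 1))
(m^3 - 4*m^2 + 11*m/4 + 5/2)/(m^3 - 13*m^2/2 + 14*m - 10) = (m + 1/2)/(m - 2)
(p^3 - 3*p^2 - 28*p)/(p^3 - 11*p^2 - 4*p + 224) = p/(p - 8)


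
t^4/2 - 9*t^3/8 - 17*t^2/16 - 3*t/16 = t*(t/2 + 1/4)*(t - 3)*(t + 1/4)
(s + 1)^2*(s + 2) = s^3 + 4*s^2 + 5*s + 2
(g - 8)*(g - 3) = g^2 - 11*g + 24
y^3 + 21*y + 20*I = (y - 5*I)*(y + I)*(y + 4*I)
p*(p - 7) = p^2 - 7*p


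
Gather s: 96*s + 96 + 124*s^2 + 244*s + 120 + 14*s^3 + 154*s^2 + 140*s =14*s^3 + 278*s^2 + 480*s + 216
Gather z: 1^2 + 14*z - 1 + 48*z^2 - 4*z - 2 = 48*z^2 + 10*z - 2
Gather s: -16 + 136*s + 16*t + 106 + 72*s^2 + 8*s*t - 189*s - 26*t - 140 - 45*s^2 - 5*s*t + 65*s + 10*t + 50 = 27*s^2 + s*(3*t + 12)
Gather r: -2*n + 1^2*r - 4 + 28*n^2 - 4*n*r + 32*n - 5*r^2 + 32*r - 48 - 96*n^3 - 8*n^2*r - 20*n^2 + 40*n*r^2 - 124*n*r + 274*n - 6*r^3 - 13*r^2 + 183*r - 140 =-96*n^3 + 8*n^2 + 304*n - 6*r^3 + r^2*(40*n - 18) + r*(-8*n^2 - 128*n + 216) - 192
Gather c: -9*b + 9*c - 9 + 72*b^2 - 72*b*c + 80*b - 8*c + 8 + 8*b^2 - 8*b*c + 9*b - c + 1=80*b^2 - 80*b*c + 80*b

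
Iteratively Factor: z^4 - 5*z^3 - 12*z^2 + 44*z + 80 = (z + 2)*(z^3 - 7*z^2 + 2*z + 40) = (z - 4)*(z + 2)*(z^2 - 3*z - 10) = (z - 4)*(z + 2)^2*(z - 5)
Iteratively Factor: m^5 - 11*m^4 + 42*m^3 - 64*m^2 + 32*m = (m - 4)*(m^4 - 7*m^3 + 14*m^2 - 8*m) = m*(m - 4)*(m^3 - 7*m^2 + 14*m - 8) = m*(m - 4)^2*(m^2 - 3*m + 2) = m*(m - 4)^2*(m - 1)*(m - 2)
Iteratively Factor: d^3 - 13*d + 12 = (d + 4)*(d^2 - 4*d + 3) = (d - 1)*(d + 4)*(d - 3)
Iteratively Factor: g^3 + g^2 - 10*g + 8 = (g + 4)*(g^2 - 3*g + 2) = (g - 2)*(g + 4)*(g - 1)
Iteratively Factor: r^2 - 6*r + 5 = (r - 1)*(r - 5)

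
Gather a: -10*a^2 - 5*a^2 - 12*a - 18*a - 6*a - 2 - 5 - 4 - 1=-15*a^2 - 36*a - 12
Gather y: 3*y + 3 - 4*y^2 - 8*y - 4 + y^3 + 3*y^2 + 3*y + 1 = y^3 - y^2 - 2*y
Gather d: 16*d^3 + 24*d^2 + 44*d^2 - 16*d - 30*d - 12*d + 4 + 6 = 16*d^3 + 68*d^2 - 58*d + 10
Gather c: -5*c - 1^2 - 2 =-5*c - 3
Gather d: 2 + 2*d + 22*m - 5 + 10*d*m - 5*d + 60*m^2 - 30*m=d*(10*m - 3) + 60*m^2 - 8*m - 3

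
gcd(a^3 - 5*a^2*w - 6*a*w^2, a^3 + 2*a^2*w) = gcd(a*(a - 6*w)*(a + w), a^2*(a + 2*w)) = a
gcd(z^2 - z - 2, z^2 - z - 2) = z^2 - z - 2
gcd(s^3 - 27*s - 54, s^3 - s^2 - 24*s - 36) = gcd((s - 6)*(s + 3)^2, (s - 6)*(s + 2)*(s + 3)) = s^2 - 3*s - 18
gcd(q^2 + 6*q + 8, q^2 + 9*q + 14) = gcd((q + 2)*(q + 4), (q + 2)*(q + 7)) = q + 2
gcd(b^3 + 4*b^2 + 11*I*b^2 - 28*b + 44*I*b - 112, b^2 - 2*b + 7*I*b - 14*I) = b + 7*I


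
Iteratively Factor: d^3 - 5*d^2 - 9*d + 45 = (d + 3)*(d^2 - 8*d + 15) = (d - 5)*(d + 3)*(d - 3)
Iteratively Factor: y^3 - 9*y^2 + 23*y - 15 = (y - 5)*(y^2 - 4*y + 3) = (y - 5)*(y - 3)*(y - 1)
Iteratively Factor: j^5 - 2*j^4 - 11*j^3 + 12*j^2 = (j)*(j^4 - 2*j^3 - 11*j^2 + 12*j) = j*(j - 1)*(j^3 - j^2 - 12*j) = j^2*(j - 1)*(j^2 - j - 12) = j^2*(j - 4)*(j - 1)*(j + 3)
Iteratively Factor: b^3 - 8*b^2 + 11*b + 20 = (b - 5)*(b^2 - 3*b - 4) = (b - 5)*(b - 4)*(b + 1)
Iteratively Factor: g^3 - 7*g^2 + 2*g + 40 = (g - 5)*(g^2 - 2*g - 8) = (g - 5)*(g + 2)*(g - 4)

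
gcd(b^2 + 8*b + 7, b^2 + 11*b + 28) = b + 7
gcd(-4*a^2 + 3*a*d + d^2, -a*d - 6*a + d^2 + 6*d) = a - d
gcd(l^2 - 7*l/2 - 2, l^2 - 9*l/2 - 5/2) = l + 1/2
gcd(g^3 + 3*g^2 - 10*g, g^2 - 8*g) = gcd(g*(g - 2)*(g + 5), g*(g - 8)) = g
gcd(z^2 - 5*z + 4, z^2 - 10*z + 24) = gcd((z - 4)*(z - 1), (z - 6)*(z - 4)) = z - 4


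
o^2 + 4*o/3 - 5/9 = (o - 1/3)*(o + 5/3)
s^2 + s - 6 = (s - 2)*(s + 3)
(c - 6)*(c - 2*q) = c^2 - 2*c*q - 6*c + 12*q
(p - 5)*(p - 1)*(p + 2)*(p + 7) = p^4 + 3*p^3 - 35*p^2 - 39*p + 70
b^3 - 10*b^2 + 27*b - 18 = (b - 6)*(b - 3)*(b - 1)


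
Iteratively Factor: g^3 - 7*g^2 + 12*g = (g)*(g^2 - 7*g + 12) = g*(g - 4)*(g - 3)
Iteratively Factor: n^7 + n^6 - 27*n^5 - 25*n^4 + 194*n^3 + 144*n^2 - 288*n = (n - 3)*(n^6 + 4*n^5 - 15*n^4 - 70*n^3 - 16*n^2 + 96*n) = (n - 3)*(n + 4)*(n^5 - 15*n^3 - 10*n^2 + 24*n) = (n - 3)*(n - 1)*(n + 4)*(n^4 + n^3 - 14*n^2 - 24*n) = (n - 3)*(n - 1)*(n + 3)*(n + 4)*(n^3 - 2*n^2 - 8*n) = (n - 4)*(n - 3)*(n - 1)*(n + 3)*(n + 4)*(n^2 + 2*n) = (n - 4)*(n - 3)*(n - 1)*(n + 2)*(n + 3)*(n + 4)*(n)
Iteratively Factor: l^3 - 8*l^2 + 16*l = (l - 4)*(l^2 - 4*l) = (l - 4)^2*(l)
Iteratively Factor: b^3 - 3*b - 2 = (b - 2)*(b^2 + 2*b + 1) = (b - 2)*(b + 1)*(b + 1)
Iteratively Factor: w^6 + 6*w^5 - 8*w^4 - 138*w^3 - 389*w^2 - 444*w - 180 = (w + 3)*(w^5 + 3*w^4 - 17*w^3 - 87*w^2 - 128*w - 60) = (w + 2)*(w + 3)*(w^4 + w^3 - 19*w^2 - 49*w - 30) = (w - 5)*(w + 2)*(w + 3)*(w^3 + 6*w^2 + 11*w + 6) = (w - 5)*(w + 2)^2*(w + 3)*(w^2 + 4*w + 3) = (w - 5)*(w + 1)*(w + 2)^2*(w + 3)*(w + 3)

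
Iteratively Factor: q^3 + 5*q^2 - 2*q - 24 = (q - 2)*(q^2 + 7*q + 12) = (q - 2)*(q + 4)*(q + 3)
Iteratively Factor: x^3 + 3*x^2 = (x)*(x^2 + 3*x) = x^2*(x + 3)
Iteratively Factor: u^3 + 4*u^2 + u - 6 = (u + 3)*(u^2 + u - 2) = (u - 1)*(u + 3)*(u + 2)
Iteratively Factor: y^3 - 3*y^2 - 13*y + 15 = (y - 5)*(y^2 + 2*y - 3) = (y - 5)*(y - 1)*(y + 3)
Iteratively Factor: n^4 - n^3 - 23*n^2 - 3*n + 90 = (n + 3)*(n^3 - 4*n^2 - 11*n + 30) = (n - 5)*(n + 3)*(n^2 + n - 6) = (n - 5)*(n - 2)*(n + 3)*(n + 3)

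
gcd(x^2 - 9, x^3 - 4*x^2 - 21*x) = x + 3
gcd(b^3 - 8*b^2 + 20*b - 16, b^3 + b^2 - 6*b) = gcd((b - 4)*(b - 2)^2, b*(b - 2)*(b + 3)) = b - 2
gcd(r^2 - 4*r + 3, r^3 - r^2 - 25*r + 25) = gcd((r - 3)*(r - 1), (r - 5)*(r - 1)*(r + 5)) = r - 1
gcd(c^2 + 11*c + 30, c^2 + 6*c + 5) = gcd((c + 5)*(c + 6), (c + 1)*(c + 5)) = c + 5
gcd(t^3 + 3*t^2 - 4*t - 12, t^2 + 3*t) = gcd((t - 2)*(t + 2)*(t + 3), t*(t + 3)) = t + 3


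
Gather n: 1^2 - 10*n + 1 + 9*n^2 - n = 9*n^2 - 11*n + 2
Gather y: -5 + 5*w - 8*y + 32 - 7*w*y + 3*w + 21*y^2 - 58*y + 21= 8*w + 21*y^2 + y*(-7*w - 66) + 48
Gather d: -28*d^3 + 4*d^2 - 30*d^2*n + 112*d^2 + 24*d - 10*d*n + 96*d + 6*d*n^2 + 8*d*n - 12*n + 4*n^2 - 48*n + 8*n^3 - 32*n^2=-28*d^3 + d^2*(116 - 30*n) + d*(6*n^2 - 2*n + 120) + 8*n^3 - 28*n^2 - 60*n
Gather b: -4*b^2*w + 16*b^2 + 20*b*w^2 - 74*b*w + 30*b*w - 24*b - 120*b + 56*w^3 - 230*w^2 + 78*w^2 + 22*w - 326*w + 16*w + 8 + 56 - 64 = b^2*(16 - 4*w) + b*(20*w^2 - 44*w - 144) + 56*w^3 - 152*w^2 - 288*w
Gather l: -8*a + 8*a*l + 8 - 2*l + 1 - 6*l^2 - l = -8*a - 6*l^2 + l*(8*a - 3) + 9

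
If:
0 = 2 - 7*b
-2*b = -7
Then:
No Solution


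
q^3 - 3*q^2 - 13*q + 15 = (q - 5)*(q - 1)*(q + 3)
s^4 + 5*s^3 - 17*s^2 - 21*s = s*(s - 3)*(s + 1)*(s + 7)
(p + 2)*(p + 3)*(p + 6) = p^3 + 11*p^2 + 36*p + 36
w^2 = w^2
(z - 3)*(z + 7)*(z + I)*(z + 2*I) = z^4 + 4*z^3 + 3*I*z^3 - 23*z^2 + 12*I*z^2 - 8*z - 63*I*z + 42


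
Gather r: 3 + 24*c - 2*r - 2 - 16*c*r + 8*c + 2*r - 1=-16*c*r + 32*c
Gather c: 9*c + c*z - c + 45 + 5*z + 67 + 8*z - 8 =c*(z + 8) + 13*z + 104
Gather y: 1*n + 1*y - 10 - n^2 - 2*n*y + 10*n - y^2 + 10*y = -n^2 + 11*n - y^2 + y*(11 - 2*n) - 10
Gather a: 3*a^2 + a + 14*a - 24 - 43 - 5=3*a^2 + 15*a - 72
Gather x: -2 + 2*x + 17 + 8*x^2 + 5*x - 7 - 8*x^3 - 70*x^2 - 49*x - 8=-8*x^3 - 62*x^2 - 42*x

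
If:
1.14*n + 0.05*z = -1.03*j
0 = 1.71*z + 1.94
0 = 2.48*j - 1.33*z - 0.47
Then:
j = -0.42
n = 0.43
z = -1.13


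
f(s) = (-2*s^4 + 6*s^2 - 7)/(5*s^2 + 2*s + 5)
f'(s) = (-10*s - 2)*(-2*s^4 + 6*s^2 - 7)/(5*s^2 + 2*s + 5)^2 + (-8*s^3 + 12*s)/(5*s^2 + 2*s + 5)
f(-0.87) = -0.51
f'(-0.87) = -1.22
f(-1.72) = -0.41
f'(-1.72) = 0.84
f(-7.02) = -19.25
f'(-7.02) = 5.77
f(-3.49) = -3.91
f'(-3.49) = 2.88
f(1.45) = -0.18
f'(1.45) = -0.22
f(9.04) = -29.82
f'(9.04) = -7.06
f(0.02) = -1.39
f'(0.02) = 0.65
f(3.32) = -2.75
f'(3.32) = -2.34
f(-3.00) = -2.61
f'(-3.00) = 2.43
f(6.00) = -12.10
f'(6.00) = -4.60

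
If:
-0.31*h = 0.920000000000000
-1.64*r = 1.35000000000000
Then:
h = -2.97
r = -0.82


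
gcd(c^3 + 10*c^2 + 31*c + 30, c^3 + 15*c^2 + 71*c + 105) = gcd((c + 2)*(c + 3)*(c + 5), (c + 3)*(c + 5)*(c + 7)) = c^2 + 8*c + 15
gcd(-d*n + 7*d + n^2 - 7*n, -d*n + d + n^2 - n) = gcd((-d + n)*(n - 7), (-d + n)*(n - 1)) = d - n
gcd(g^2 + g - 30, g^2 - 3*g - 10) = g - 5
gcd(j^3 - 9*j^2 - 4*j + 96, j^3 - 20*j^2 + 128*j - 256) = j^2 - 12*j + 32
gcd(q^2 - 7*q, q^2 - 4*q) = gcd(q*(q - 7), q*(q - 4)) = q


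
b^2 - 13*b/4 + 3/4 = (b - 3)*(b - 1/4)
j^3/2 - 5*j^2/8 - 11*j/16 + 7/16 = (j/2 + 1/2)*(j - 7/4)*(j - 1/2)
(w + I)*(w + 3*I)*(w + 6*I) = w^3 + 10*I*w^2 - 27*w - 18*I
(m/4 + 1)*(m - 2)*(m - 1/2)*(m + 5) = m^4/4 + 13*m^3/8 - 3*m^2/8 - 41*m/4 + 5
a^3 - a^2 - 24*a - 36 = (a - 6)*(a + 2)*(a + 3)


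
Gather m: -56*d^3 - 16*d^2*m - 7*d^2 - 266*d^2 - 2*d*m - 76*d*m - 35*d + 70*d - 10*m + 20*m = -56*d^3 - 273*d^2 + 35*d + m*(-16*d^2 - 78*d + 10)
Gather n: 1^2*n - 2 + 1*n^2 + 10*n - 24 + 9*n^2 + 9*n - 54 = 10*n^2 + 20*n - 80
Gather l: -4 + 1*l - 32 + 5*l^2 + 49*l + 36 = 5*l^2 + 50*l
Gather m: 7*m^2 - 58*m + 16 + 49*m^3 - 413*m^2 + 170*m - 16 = 49*m^3 - 406*m^2 + 112*m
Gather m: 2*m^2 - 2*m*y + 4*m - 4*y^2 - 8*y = 2*m^2 + m*(4 - 2*y) - 4*y^2 - 8*y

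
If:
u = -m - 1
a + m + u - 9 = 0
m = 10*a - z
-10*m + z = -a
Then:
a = 10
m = 10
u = -11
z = 90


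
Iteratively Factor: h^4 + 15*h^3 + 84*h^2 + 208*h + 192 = (h + 4)*(h^3 + 11*h^2 + 40*h + 48) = (h + 4)^2*(h^2 + 7*h + 12) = (h + 4)^3*(h + 3)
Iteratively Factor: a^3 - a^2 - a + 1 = (a - 1)*(a^2 - 1) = (a - 1)^2*(a + 1)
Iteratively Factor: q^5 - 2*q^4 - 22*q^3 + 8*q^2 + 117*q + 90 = (q - 3)*(q^4 + q^3 - 19*q^2 - 49*q - 30) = (q - 5)*(q - 3)*(q^3 + 6*q^2 + 11*q + 6) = (q - 5)*(q - 3)*(q + 2)*(q^2 + 4*q + 3) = (q - 5)*(q - 3)*(q + 1)*(q + 2)*(q + 3)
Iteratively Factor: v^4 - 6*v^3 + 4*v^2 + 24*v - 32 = (v - 2)*(v^3 - 4*v^2 - 4*v + 16) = (v - 2)*(v + 2)*(v^2 - 6*v + 8) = (v - 2)^2*(v + 2)*(v - 4)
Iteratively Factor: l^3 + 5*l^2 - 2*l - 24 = (l + 3)*(l^2 + 2*l - 8) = (l + 3)*(l + 4)*(l - 2)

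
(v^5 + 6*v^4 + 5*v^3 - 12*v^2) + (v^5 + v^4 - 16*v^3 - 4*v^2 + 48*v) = 2*v^5 + 7*v^4 - 11*v^3 - 16*v^2 + 48*v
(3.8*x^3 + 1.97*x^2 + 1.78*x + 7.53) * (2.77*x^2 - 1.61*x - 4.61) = 10.526*x^5 - 0.6611*x^4 - 15.7591*x^3 + 8.9106*x^2 - 20.3291*x - 34.7133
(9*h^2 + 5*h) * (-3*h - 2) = -27*h^3 - 33*h^2 - 10*h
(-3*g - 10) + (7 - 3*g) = -6*g - 3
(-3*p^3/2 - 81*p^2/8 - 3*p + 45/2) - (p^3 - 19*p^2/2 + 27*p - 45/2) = -5*p^3/2 - 5*p^2/8 - 30*p + 45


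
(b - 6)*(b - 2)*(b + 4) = b^3 - 4*b^2 - 20*b + 48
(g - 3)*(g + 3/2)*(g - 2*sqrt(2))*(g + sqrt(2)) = g^4 - 3*g^3/2 - sqrt(2)*g^3 - 17*g^2/2 + 3*sqrt(2)*g^2/2 + 6*g + 9*sqrt(2)*g/2 + 18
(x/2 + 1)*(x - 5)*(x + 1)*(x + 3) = x^4/2 + x^3/2 - 19*x^2/2 - 49*x/2 - 15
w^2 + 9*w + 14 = (w + 2)*(w + 7)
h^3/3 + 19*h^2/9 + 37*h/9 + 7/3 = (h/3 + 1)*(h + 1)*(h + 7/3)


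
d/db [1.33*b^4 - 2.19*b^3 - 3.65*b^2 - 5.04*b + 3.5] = 5.32*b^3 - 6.57*b^2 - 7.3*b - 5.04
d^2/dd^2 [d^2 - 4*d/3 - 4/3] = 2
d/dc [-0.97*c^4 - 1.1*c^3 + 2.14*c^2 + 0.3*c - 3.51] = -3.88*c^3 - 3.3*c^2 + 4.28*c + 0.3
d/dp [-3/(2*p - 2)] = 3/(2*(p - 1)^2)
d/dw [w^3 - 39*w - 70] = 3*w^2 - 39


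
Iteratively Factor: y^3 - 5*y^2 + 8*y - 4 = (y - 2)*(y^2 - 3*y + 2) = (y - 2)^2*(y - 1)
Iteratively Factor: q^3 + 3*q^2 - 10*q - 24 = (q + 4)*(q^2 - q - 6) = (q - 3)*(q + 4)*(q + 2)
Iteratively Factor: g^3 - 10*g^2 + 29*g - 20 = (g - 4)*(g^2 - 6*g + 5) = (g - 4)*(g - 1)*(g - 5)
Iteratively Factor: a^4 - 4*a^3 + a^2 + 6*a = (a + 1)*(a^3 - 5*a^2 + 6*a) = (a - 2)*(a + 1)*(a^2 - 3*a) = (a - 3)*(a - 2)*(a + 1)*(a)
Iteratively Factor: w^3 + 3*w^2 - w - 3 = (w + 3)*(w^2 - 1) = (w + 1)*(w + 3)*(w - 1)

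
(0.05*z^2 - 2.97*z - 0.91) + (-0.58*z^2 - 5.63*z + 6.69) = -0.53*z^2 - 8.6*z + 5.78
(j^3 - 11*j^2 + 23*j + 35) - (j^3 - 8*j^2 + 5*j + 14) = -3*j^2 + 18*j + 21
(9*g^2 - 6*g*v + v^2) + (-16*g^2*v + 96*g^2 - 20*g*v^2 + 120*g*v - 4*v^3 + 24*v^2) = -16*g^2*v + 105*g^2 - 20*g*v^2 + 114*g*v - 4*v^3 + 25*v^2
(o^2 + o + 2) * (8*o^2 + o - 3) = 8*o^4 + 9*o^3 + 14*o^2 - o - 6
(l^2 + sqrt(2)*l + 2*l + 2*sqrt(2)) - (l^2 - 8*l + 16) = sqrt(2)*l + 10*l - 16 + 2*sqrt(2)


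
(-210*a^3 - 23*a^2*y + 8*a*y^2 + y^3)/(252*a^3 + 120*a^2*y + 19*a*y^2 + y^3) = (-5*a + y)/(6*a + y)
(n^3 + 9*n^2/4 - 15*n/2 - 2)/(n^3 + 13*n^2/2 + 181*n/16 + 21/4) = 4*(4*n^2 - 7*n - 2)/(16*n^2 + 40*n + 21)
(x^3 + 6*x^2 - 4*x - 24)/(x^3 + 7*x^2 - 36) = (x + 2)/(x + 3)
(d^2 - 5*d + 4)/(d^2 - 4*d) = (d - 1)/d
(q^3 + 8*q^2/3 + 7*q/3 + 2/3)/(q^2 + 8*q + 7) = (3*q^2 + 5*q + 2)/(3*(q + 7))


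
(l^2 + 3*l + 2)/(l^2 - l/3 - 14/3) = 3*(l + 1)/(3*l - 7)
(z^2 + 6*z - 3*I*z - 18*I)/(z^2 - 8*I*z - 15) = (z + 6)/(z - 5*I)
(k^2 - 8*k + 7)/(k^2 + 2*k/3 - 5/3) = 3*(k - 7)/(3*k + 5)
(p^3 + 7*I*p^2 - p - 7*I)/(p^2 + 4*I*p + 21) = (p^2 - 1)/(p - 3*I)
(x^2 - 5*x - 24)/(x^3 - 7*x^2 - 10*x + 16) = (x + 3)/(x^2 + x - 2)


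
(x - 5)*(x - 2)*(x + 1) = x^3 - 6*x^2 + 3*x + 10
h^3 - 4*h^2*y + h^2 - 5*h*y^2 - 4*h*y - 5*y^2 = (h + 1)*(h - 5*y)*(h + y)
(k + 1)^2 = k^2 + 2*k + 1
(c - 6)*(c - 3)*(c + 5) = c^3 - 4*c^2 - 27*c + 90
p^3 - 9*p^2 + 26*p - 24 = (p - 4)*(p - 3)*(p - 2)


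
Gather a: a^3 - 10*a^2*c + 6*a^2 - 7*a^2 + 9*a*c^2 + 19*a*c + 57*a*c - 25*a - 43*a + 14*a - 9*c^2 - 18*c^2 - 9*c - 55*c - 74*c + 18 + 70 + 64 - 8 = a^3 + a^2*(-10*c - 1) + a*(9*c^2 + 76*c - 54) - 27*c^2 - 138*c + 144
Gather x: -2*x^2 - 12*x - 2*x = -2*x^2 - 14*x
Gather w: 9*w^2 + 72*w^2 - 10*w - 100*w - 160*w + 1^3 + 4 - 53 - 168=81*w^2 - 270*w - 216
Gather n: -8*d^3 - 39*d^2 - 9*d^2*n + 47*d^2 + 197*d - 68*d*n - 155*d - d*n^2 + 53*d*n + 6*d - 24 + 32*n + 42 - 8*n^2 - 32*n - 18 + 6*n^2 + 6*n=-8*d^3 + 8*d^2 + 48*d + n^2*(-d - 2) + n*(-9*d^2 - 15*d + 6)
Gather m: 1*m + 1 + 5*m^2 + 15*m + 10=5*m^2 + 16*m + 11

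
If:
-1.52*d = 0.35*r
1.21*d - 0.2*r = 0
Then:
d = 0.00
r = 0.00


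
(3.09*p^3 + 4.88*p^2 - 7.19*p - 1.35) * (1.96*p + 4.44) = 6.0564*p^4 + 23.2844*p^3 + 7.5748*p^2 - 34.5696*p - 5.994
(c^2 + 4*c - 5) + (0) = c^2 + 4*c - 5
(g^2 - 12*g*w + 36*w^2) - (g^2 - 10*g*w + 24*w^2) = -2*g*w + 12*w^2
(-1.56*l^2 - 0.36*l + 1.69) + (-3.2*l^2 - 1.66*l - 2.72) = -4.76*l^2 - 2.02*l - 1.03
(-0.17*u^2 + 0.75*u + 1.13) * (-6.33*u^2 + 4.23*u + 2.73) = 1.0761*u^4 - 5.4666*u^3 - 4.4445*u^2 + 6.8274*u + 3.0849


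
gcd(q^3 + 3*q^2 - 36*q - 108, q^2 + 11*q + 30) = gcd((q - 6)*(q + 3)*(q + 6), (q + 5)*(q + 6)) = q + 6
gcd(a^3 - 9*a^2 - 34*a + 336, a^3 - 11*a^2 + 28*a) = a - 7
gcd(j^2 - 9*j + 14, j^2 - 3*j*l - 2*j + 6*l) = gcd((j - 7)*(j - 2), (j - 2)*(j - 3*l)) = j - 2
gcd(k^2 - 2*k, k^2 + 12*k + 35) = 1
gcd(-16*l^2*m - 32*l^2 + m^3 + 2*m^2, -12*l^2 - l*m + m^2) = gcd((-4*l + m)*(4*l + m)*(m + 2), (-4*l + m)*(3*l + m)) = 4*l - m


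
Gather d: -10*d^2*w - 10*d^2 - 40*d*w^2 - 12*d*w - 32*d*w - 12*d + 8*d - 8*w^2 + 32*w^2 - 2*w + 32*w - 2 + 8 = d^2*(-10*w - 10) + d*(-40*w^2 - 44*w - 4) + 24*w^2 + 30*w + 6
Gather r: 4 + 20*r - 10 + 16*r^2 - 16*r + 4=16*r^2 + 4*r - 2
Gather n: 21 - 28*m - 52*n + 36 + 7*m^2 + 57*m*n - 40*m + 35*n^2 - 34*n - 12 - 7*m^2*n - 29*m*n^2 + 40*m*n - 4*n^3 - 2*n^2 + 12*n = 7*m^2 - 68*m - 4*n^3 + n^2*(33 - 29*m) + n*(-7*m^2 + 97*m - 74) + 45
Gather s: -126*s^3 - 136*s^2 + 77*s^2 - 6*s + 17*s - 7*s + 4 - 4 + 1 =-126*s^3 - 59*s^2 + 4*s + 1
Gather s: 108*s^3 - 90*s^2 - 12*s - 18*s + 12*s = 108*s^3 - 90*s^2 - 18*s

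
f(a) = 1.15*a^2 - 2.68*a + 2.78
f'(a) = 2.3*a - 2.68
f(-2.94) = 20.60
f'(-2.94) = -9.44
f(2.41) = 3.00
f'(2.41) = 2.86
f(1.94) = 1.91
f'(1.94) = 1.78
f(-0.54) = 4.56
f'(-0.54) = -3.92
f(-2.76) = 18.94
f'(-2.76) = -9.03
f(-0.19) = 3.33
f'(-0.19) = -3.12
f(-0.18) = 3.30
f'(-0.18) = -3.09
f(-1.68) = 10.53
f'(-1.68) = -6.54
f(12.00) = 136.22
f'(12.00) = 24.92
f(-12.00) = 200.54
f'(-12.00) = -30.28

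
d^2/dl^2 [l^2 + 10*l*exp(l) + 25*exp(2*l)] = 10*l*exp(l) + 100*exp(2*l) + 20*exp(l) + 2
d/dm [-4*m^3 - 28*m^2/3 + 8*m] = -12*m^2 - 56*m/3 + 8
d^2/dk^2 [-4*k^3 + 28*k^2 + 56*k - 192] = 56 - 24*k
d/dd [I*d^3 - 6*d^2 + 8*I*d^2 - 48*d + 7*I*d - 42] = 3*I*d^2 + d*(-12 + 16*I) - 48 + 7*I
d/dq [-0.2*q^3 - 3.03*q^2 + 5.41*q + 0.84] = -0.6*q^2 - 6.06*q + 5.41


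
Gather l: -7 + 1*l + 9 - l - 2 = 0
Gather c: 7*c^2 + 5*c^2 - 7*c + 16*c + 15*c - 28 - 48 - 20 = 12*c^2 + 24*c - 96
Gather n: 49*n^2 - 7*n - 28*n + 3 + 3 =49*n^2 - 35*n + 6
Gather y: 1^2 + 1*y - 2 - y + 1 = 0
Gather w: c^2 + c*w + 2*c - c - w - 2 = c^2 + c + w*(c - 1) - 2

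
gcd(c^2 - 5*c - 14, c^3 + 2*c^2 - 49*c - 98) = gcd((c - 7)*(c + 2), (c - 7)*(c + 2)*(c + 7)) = c^2 - 5*c - 14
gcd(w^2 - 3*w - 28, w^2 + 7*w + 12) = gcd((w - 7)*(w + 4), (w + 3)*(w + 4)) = w + 4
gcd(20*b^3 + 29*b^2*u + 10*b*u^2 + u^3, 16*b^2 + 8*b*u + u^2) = 4*b + u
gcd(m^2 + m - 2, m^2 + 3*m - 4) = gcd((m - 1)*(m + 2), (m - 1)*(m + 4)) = m - 1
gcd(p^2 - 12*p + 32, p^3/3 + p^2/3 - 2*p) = 1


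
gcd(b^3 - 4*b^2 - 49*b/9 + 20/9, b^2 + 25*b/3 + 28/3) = b + 4/3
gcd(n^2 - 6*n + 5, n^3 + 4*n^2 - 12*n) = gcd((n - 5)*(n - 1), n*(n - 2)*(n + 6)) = 1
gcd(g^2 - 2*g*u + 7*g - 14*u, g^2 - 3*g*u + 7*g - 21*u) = g + 7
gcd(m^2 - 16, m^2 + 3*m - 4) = m + 4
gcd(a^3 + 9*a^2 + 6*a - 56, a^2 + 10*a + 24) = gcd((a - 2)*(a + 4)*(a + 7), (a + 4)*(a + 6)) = a + 4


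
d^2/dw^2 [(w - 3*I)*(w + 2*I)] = 2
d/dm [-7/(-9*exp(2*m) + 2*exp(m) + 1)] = (14 - 126*exp(m))*exp(m)/(-9*exp(2*m) + 2*exp(m) + 1)^2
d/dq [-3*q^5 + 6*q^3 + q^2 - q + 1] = -15*q^4 + 18*q^2 + 2*q - 1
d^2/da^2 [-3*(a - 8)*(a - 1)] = -6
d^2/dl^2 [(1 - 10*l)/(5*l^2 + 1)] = 10*(20*l^2*(1 - 10*l) + (30*l - 1)*(5*l^2 + 1))/(5*l^2 + 1)^3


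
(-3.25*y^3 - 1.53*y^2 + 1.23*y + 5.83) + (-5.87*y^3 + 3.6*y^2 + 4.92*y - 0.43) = -9.12*y^3 + 2.07*y^2 + 6.15*y + 5.4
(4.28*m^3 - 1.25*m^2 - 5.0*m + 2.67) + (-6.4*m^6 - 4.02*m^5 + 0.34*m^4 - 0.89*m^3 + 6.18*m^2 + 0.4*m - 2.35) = -6.4*m^6 - 4.02*m^5 + 0.34*m^4 + 3.39*m^3 + 4.93*m^2 - 4.6*m + 0.32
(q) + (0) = q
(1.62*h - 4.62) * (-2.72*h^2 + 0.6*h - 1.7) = -4.4064*h^3 + 13.5384*h^2 - 5.526*h + 7.854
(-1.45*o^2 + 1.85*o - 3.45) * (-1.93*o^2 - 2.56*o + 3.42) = 2.7985*o^4 + 0.1415*o^3 - 3.0365*o^2 + 15.159*o - 11.799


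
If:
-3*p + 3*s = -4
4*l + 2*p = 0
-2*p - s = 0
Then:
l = -2/9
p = 4/9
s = -8/9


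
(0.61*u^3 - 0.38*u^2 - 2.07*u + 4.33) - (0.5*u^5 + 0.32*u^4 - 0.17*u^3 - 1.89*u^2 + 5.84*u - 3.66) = -0.5*u^5 - 0.32*u^4 + 0.78*u^3 + 1.51*u^2 - 7.91*u + 7.99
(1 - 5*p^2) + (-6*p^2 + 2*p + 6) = -11*p^2 + 2*p + 7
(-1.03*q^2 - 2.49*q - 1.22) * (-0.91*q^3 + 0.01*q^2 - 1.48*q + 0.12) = 0.9373*q^5 + 2.2556*q^4 + 2.6097*q^3 + 3.5494*q^2 + 1.5068*q - 0.1464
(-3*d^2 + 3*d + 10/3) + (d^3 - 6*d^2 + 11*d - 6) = d^3 - 9*d^2 + 14*d - 8/3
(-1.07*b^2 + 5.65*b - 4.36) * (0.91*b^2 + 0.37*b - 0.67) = -0.9737*b^4 + 4.7456*b^3 - 1.1602*b^2 - 5.3987*b + 2.9212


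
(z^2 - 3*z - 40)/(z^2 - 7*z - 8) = (z + 5)/(z + 1)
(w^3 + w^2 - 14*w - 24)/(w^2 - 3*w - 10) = (w^2 - w - 12)/(w - 5)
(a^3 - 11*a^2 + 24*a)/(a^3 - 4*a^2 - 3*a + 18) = a*(a - 8)/(a^2 - a - 6)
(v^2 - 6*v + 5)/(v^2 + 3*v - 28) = (v^2 - 6*v + 5)/(v^2 + 3*v - 28)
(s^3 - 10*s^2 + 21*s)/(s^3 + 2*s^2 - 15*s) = (s - 7)/(s + 5)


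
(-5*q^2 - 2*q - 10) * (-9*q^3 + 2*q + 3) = 45*q^5 + 18*q^4 + 80*q^3 - 19*q^2 - 26*q - 30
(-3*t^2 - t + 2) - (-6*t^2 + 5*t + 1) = 3*t^2 - 6*t + 1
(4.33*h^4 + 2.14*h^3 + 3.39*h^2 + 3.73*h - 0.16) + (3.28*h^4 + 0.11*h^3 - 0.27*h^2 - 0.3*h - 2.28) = 7.61*h^4 + 2.25*h^3 + 3.12*h^2 + 3.43*h - 2.44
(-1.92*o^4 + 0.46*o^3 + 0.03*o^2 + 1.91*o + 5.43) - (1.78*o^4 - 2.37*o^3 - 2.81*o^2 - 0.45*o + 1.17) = -3.7*o^4 + 2.83*o^3 + 2.84*o^2 + 2.36*o + 4.26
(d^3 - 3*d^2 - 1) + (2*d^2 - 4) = d^3 - d^2 - 5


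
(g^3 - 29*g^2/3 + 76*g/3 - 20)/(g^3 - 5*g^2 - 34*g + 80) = (g^2 - 23*g/3 + 10)/(g^2 - 3*g - 40)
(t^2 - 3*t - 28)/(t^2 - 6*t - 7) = (t + 4)/(t + 1)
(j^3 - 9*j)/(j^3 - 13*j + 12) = j*(j + 3)/(j^2 + 3*j - 4)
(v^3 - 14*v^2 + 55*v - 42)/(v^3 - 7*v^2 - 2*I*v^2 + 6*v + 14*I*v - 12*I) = (v - 7)/(v - 2*I)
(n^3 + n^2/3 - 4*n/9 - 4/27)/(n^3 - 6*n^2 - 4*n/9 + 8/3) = (n + 1/3)/(n - 6)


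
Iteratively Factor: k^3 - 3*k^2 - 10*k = (k + 2)*(k^2 - 5*k) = k*(k + 2)*(k - 5)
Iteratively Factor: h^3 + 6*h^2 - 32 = (h + 4)*(h^2 + 2*h - 8) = (h + 4)^2*(h - 2)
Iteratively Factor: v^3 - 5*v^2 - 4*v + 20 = (v + 2)*(v^2 - 7*v + 10) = (v - 5)*(v + 2)*(v - 2)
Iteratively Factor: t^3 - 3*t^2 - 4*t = (t - 4)*(t^2 + t) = (t - 4)*(t + 1)*(t)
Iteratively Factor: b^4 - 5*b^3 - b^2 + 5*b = (b + 1)*(b^3 - 6*b^2 + 5*b) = b*(b + 1)*(b^2 - 6*b + 5) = b*(b - 5)*(b + 1)*(b - 1)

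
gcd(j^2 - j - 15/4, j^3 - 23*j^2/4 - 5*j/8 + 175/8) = j - 5/2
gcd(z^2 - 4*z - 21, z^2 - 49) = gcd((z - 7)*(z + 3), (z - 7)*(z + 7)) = z - 7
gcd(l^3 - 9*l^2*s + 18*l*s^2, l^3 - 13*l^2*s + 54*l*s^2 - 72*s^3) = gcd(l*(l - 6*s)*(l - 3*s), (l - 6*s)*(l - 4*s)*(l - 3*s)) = l^2 - 9*l*s + 18*s^2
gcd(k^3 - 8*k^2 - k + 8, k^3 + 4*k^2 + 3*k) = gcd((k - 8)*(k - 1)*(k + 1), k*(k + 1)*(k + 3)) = k + 1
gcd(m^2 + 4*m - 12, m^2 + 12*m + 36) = m + 6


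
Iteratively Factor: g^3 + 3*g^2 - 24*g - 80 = (g + 4)*(g^2 - g - 20) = (g + 4)^2*(g - 5)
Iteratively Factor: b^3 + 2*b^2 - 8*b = (b - 2)*(b^2 + 4*b) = b*(b - 2)*(b + 4)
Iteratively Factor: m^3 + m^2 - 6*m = (m)*(m^2 + m - 6) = m*(m + 3)*(m - 2)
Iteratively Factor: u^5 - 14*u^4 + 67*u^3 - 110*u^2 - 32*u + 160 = (u - 4)*(u^4 - 10*u^3 + 27*u^2 - 2*u - 40) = (u - 4)*(u - 2)*(u^3 - 8*u^2 + 11*u + 20) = (u - 5)*(u - 4)*(u - 2)*(u^2 - 3*u - 4) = (u - 5)*(u - 4)*(u - 2)*(u + 1)*(u - 4)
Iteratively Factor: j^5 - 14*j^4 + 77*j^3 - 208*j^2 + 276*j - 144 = (j - 3)*(j^4 - 11*j^3 + 44*j^2 - 76*j + 48) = (j - 4)*(j - 3)*(j^3 - 7*j^2 + 16*j - 12) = (j - 4)*(j - 3)*(j - 2)*(j^2 - 5*j + 6) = (j - 4)*(j - 3)^2*(j - 2)*(j - 2)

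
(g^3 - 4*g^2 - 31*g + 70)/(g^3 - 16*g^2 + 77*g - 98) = (g + 5)/(g - 7)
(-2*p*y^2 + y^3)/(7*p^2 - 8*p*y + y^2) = y^2*(-2*p + y)/(7*p^2 - 8*p*y + y^2)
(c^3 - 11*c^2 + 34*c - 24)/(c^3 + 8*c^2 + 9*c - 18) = (c^2 - 10*c + 24)/(c^2 + 9*c + 18)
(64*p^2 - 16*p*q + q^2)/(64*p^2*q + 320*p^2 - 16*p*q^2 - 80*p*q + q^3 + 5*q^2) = 1/(q + 5)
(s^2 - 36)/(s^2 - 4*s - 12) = (s + 6)/(s + 2)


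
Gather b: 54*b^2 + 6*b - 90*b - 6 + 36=54*b^2 - 84*b + 30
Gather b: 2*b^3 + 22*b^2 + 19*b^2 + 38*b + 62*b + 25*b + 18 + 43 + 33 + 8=2*b^3 + 41*b^2 + 125*b + 102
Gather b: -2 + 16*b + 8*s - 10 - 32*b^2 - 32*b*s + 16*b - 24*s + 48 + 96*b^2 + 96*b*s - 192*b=64*b^2 + b*(64*s - 160) - 16*s + 36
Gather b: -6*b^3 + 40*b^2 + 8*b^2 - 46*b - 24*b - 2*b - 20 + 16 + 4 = -6*b^3 + 48*b^2 - 72*b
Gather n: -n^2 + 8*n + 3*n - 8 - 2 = -n^2 + 11*n - 10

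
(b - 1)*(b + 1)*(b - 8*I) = b^3 - 8*I*b^2 - b + 8*I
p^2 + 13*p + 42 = (p + 6)*(p + 7)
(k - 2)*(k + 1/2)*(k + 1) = k^3 - k^2/2 - 5*k/2 - 1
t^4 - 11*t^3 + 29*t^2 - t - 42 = (t - 7)*(t - 3)*(t - 2)*(t + 1)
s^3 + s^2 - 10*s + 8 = (s - 2)*(s - 1)*(s + 4)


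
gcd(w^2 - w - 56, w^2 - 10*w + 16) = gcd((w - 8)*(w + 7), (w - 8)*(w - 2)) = w - 8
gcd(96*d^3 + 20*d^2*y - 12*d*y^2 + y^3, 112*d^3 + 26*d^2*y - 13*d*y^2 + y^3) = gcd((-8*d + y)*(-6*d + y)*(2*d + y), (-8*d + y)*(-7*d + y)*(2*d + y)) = -16*d^2 - 6*d*y + y^2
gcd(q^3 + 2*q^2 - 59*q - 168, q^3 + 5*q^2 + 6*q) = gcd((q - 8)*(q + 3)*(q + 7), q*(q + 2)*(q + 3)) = q + 3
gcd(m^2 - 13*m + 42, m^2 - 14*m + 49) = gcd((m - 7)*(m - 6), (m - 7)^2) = m - 7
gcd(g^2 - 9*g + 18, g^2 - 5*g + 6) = g - 3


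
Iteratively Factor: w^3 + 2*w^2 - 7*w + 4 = (w - 1)*(w^2 + 3*w - 4) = (w - 1)*(w + 4)*(w - 1)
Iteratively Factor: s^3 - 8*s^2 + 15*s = (s)*(s^2 - 8*s + 15) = s*(s - 5)*(s - 3)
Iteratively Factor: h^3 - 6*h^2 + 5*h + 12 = (h - 3)*(h^2 - 3*h - 4) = (h - 4)*(h - 3)*(h + 1)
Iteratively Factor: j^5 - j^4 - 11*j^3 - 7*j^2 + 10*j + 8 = (j - 1)*(j^4 - 11*j^2 - 18*j - 8) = (j - 1)*(j + 1)*(j^3 - j^2 - 10*j - 8) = (j - 1)*(j + 1)^2*(j^2 - 2*j - 8) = (j - 4)*(j - 1)*(j + 1)^2*(j + 2)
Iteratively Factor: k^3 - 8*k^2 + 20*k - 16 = (k - 2)*(k^2 - 6*k + 8) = (k - 4)*(k - 2)*(k - 2)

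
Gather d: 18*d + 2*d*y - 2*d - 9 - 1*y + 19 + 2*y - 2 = d*(2*y + 16) + y + 8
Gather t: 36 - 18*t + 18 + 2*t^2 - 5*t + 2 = 2*t^2 - 23*t + 56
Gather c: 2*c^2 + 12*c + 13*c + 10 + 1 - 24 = 2*c^2 + 25*c - 13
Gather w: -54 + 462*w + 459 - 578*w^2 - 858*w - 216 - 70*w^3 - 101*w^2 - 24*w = -70*w^3 - 679*w^2 - 420*w + 189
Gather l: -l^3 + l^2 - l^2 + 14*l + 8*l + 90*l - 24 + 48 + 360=-l^3 + 112*l + 384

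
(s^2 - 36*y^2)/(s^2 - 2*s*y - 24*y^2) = (s + 6*y)/(s + 4*y)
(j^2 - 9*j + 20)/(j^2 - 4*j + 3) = (j^2 - 9*j + 20)/(j^2 - 4*j + 3)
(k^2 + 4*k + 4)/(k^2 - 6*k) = (k^2 + 4*k + 4)/(k*(k - 6))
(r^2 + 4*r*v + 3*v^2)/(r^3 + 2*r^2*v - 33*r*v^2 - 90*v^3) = (r + v)/(r^2 - r*v - 30*v^2)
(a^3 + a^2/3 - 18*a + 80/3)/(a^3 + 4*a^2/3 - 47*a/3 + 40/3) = (a - 2)/(a - 1)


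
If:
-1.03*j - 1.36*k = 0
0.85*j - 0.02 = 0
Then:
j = 0.02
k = -0.02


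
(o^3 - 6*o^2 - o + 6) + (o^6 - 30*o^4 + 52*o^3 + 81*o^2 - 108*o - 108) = o^6 - 30*o^4 + 53*o^3 + 75*o^2 - 109*o - 102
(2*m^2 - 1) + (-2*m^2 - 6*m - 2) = -6*m - 3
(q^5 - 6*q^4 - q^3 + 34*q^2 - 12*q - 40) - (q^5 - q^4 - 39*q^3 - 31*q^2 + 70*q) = -5*q^4 + 38*q^3 + 65*q^2 - 82*q - 40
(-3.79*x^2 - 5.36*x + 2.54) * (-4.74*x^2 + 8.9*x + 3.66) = 17.9646*x^4 - 8.3246*x^3 - 73.615*x^2 + 2.9884*x + 9.2964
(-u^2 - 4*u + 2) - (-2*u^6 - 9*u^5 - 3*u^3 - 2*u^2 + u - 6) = 2*u^6 + 9*u^5 + 3*u^3 + u^2 - 5*u + 8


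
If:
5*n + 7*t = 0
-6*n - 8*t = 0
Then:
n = 0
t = 0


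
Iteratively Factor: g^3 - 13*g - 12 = (g + 1)*(g^2 - g - 12) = (g - 4)*(g + 1)*(g + 3)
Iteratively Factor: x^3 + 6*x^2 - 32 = (x + 4)*(x^2 + 2*x - 8) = (x - 2)*(x + 4)*(x + 4)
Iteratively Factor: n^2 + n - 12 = (n + 4)*(n - 3)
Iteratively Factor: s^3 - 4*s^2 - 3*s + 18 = (s + 2)*(s^2 - 6*s + 9) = (s - 3)*(s + 2)*(s - 3)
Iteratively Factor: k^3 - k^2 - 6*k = (k)*(k^2 - k - 6) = k*(k - 3)*(k + 2)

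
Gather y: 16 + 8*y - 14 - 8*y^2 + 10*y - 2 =-8*y^2 + 18*y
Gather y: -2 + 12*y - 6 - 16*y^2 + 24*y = -16*y^2 + 36*y - 8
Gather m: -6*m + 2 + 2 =4 - 6*m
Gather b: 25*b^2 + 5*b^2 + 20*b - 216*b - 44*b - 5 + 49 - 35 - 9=30*b^2 - 240*b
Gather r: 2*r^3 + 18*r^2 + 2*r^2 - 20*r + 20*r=2*r^3 + 20*r^2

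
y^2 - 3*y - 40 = (y - 8)*(y + 5)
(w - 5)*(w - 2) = w^2 - 7*w + 10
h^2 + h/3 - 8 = (h - 8/3)*(h + 3)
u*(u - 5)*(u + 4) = u^3 - u^2 - 20*u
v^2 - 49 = (v - 7)*(v + 7)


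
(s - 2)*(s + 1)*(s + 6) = s^3 + 5*s^2 - 8*s - 12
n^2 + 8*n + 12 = (n + 2)*(n + 6)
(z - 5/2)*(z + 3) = z^2 + z/2 - 15/2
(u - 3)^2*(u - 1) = u^3 - 7*u^2 + 15*u - 9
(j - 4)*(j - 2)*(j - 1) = j^3 - 7*j^2 + 14*j - 8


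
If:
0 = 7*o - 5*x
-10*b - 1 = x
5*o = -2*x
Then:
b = -1/10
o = 0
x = 0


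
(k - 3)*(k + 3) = k^2 - 9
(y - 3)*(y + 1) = y^2 - 2*y - 3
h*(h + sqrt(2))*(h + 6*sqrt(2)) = h^3 + 7*sqrt(2)*h^2 + 12*h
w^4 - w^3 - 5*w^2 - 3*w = w*(w - 3)*(w + 1)^2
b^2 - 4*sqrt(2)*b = b*(b - 4*sqrt(2))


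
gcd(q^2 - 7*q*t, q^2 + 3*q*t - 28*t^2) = 1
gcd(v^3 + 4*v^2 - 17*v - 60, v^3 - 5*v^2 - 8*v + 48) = v^2 - v - 12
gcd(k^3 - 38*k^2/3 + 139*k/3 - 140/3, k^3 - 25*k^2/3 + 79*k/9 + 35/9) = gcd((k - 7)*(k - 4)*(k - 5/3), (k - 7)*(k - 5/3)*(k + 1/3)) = k^2 - 26*k/3 + 35/3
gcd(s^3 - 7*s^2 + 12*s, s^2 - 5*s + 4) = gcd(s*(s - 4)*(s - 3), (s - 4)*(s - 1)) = s - 4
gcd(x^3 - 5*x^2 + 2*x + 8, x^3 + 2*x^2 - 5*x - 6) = x^2 - x - 2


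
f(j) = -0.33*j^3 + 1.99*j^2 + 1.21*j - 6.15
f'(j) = -0.99*j^2 + 3.98*j + 1.21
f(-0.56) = -6.15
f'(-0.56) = -1.33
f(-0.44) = -6.27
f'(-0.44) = -0.73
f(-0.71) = -5.89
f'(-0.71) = -2.11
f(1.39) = -1.51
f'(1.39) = 4.83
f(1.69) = -0.01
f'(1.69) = 5.11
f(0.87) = -3.81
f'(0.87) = 3.92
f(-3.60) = 30.68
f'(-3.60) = -25.95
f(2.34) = 3.35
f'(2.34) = 5.10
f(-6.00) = 129.51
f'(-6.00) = -58.31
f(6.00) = 1.47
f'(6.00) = -10.55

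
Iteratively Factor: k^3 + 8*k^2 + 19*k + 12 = (k + 3)*(k^2 + 5*k + 4) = (k + 3)*(k + 4)*(k + 1)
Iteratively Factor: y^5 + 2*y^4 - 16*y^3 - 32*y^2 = (y + 4)*(y^4 - 2*y^3 - 8*y^2) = (y - 4)*(y + 4)*(y^3 + 2*y^2) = y*(y - 4)*(y + 4)*(y^2 + 2*y) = y*(y - 4)*(y + 2)*(y + 4)*(y)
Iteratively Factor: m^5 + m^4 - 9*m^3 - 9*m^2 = (m)*(m^4 + m^3 - 9*m^2 - 9*m) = m*(m - 3)*(m^3 + 4*m^2 + 3*m) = m*(m - 3)*(m + 3)*(m^2 + m) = m^2*(m - 3)*(m + 3)*(m + 1)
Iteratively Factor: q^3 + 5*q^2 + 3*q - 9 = (q - 1)*(q^2 + 6*q + 9) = (q - 1)*(q + 3)*(q + 3)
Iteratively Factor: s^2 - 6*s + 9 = (s - 3)*(s - 3)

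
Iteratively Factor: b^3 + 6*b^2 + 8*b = (b + 2)*(b^2 + 4*b) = (b + 2)*(b + 4)*(b)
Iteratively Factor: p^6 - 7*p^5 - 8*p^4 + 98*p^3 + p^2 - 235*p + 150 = (p + 2)*(p^5 - 9*p^4 + 10*p^3 + 78*p^2 - 155*p + 75) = (p + 2)*(p + 3)*(p^4 - 12*p^3 + 46*p^2 - 60*p + 25) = (p - 1)*(p + 2)*(p + 3)*(p^3 - 11*p^2 + 35*p - 25) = (p - 5)*(p - 1)*(p + 2)*(p + 3)*(p^2 - 6*p + 5) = (p - 5)^2*(p - 1)*(p + 2)*(p + 3)*(p - 1)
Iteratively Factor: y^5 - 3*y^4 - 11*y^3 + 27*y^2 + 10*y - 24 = (y - 1)*(y^4 - 2*y^3 - 13*y^2 + 14*y + 24) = (y - 4)*(y - 1)*(y^3 + 2*y^2 - 5*y - 6) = (y - 4)*(y - 1)*(y + 3)*(y^2 - y - 2) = (y - 4)*(y - 2)*(y - 1)*(y + 3)*(y + 1)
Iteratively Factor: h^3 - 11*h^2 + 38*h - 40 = (h - 2)*(h^2 - 9*h + 20) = (h - 5)*(h - 2)*(h - 4)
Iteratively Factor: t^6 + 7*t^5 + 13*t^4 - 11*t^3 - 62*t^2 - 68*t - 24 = (t + 2)*(t^5 + 5*t^4 + 3*t^3 - 17*t^2 - 28*t - 12) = (t + 2)*(t + 3)*(t^4 + 2*t^3 - 3*t^2 - 8*t - 4) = (t - 2)*(t + 2)*(t + 3)*(t^3 + 4*t^2 + 5*t + 2) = (t - 2)*(t + 2)^2*(t + 3)*(t^2 + 2*t + 1) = (t - 2)*(t + 1)*(t + 2)^2*(t + 3)*(t + 1)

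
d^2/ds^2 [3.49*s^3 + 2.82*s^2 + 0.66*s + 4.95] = 20.94*s + 5.64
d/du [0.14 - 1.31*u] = -1.31000000000000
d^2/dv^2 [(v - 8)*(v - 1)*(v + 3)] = 6*v - 12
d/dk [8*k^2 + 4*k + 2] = 16*k + 4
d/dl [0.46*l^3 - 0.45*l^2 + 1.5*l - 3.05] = 1.38*l^2 - 0.9*l + 1.5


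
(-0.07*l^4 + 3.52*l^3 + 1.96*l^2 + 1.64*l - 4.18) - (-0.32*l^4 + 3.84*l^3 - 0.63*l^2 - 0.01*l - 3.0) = 0.25*l^4 - 0.32*l^3 + 2.59*l^2 + 1.65*l - 1.18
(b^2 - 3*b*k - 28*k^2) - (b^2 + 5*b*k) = -8*b*k - 28*k^2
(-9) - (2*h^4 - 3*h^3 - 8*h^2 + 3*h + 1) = -2*h^4 + 3*h^3 + 8*h^2 - 3*h - 10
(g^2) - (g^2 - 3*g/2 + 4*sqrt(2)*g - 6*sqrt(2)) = -4*sqrt(2)*g + 3*g/2 + 6*sqrt(2)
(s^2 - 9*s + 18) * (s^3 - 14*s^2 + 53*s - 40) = s^5 - 23*s^4 + 197*s^3 - 769*s^2 + 1314*s - 720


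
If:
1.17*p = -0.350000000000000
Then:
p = -0.30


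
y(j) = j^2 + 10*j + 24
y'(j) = 2*j + 10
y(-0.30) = 21.09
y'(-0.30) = 9.40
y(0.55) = 29.80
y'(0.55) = 11.10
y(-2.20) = 6.84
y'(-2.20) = 5.60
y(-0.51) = 19.16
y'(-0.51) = 8.98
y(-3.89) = 0.23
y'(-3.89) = 2.22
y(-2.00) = 8.00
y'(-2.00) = 6.00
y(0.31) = 27.20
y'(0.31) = 10.62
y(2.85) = 60.62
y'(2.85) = 15.70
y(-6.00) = 0.00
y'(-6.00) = -2.00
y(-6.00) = 0.00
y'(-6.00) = -2.00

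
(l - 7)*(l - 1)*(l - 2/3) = l^3 - 26*l^2/3 + 37*l/3 - 14/3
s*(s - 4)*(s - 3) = s^3 - 7*s^2 + 12*s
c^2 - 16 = (c - 4)*(c + 4)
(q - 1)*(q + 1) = q^2 - 1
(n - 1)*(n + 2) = n^2 + n - 2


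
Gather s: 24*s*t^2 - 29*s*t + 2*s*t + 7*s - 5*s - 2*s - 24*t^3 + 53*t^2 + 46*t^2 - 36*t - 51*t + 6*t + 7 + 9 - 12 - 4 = s*(24*t^2 - 27*t) - 24*t^3 + 99*t^2 - 81*t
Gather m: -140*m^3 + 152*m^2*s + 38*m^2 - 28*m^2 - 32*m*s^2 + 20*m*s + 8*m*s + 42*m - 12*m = -140*m^3 + m^2*(152*s + 10) + m*(-32*s^2 + 28*s + 30)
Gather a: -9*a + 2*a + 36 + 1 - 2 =35 - 7*a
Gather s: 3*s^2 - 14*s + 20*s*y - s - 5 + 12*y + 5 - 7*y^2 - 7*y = 3*s^2 + s*(20*y - 15) - 7*y^2 + 5*y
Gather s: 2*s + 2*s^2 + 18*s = 2*s^2 + 20*s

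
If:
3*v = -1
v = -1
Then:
No Solution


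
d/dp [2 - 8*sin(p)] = -8*cos(p)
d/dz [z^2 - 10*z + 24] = 2*z - 10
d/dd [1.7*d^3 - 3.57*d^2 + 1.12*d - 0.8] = 5.1*d^2 - 7.14*d + 1.12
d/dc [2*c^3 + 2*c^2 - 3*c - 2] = 6*c^2 + 4*c - 3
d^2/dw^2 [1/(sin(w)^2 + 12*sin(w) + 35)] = 2*(-2*sin(w)^4 - 18*sin(w)^3 + sin(w)^2 + 246*sin(w) + 109)/(sin(w)^2 + 12*sin(w) + 35)^3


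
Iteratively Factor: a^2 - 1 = (a + 1)*(a - 1)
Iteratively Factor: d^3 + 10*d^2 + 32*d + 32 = (d + 4)*(d^2 + 6*d + 8) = (d + 2)*(d + 4)*(d + 4)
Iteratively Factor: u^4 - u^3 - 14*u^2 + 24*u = (u)*(u^3 - u^2 - 14*u + 24) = u*(u - 2)*(u^2 + u - 12) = u*(u - 3)*(u - 2)*(u + 4)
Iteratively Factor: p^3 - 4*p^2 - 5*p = (p + 1)*(p^2 - 5*p) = (p - 5)*(p + 1)*(p)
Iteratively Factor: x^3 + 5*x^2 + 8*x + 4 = (x + 2)*(x^2 + 3*x + 2) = (x + 2)^2*(x + 1)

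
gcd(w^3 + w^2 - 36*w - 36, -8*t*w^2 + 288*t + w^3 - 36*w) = w^2 - 36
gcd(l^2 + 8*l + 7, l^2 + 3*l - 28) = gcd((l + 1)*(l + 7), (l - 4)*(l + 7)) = l + 7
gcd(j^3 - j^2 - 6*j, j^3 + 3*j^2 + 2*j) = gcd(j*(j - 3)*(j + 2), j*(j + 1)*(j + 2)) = j^2 + 2*j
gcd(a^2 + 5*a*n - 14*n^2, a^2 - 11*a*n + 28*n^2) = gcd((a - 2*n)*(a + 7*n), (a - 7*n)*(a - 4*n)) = 1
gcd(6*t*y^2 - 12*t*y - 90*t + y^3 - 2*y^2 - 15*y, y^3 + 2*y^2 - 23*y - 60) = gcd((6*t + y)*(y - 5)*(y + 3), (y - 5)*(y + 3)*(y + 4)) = y^2 - 2*y - 15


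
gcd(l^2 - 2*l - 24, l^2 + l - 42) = l - 6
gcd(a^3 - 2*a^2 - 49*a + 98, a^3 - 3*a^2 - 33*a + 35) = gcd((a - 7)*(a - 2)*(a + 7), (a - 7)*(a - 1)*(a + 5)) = a - 7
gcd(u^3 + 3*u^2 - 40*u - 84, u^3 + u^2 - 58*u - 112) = u^2 + 9*u + 14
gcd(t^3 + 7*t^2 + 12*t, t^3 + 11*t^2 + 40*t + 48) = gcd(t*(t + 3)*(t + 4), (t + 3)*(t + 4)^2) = t^2 + 7*t + 12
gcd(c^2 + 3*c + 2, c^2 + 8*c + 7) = c + 1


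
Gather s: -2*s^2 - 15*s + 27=-2*s^2 - 15*s + 27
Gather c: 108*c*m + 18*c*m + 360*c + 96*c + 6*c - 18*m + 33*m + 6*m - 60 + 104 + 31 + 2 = c*(126*m + 462) + 21*m + 77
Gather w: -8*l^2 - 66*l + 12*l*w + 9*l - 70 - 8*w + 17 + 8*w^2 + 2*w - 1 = -8*l^2 - 57*l + 8*w^2 + w*(12*l - 6) - 54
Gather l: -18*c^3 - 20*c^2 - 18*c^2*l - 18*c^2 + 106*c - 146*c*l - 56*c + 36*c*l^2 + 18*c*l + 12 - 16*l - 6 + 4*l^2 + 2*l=-18*c^3 - 38*c^2 + 50*c + l^2*(36*c + 4) + l*(-18*c^2 - 128*c - 14) + 6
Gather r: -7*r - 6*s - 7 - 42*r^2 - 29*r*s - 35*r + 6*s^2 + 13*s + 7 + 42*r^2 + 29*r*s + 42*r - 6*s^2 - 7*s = 0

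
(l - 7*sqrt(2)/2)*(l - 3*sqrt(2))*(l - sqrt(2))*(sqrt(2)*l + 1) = sqrt(2)*l^4 - 14*l^3 + 53*sqrt(2)*l^2/2 - 8*l - 21*sqrt(2)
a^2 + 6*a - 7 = (a - 1)*(a + 7)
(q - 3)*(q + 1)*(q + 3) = q^3 + q^2 - 9*q - 9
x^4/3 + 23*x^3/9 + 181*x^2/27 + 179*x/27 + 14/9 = (x/3 + 1)*(x + 1/3)*(x + 2)*(x + 7/3)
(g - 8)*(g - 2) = g^2 - 10*g + 16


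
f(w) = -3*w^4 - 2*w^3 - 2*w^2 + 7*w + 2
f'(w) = -12*w^3 - 6*w^2 - 4*w + 7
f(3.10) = -332.16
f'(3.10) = -420.55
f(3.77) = -713.22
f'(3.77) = -736.35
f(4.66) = -1625.90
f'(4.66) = -1356.27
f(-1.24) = -13.03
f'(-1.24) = 25.61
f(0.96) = 2.56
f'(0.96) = -12.99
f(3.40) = -476.83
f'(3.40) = -547.61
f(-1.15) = -10.90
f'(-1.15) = 21.92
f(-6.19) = -4047.98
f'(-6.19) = 2647.98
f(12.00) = -65866.00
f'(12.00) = -21641.00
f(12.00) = -65866.00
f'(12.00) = -21641.00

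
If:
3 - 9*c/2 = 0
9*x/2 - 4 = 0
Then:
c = 2/3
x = 8/9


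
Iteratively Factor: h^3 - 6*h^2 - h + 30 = (h - 5)*(h^2 - h - 6) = (h - 5)*(h + 2)*(h - 3)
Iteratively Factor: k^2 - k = (k - 1)*(k)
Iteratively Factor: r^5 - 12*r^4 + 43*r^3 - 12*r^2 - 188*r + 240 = (r - 3)*(r^4 - 9*r^3 + 16*r^2 + 36*r - 80) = (r - 5)*(r - 3)*(r^3 - 4*r^2 - 4*r + 16) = (r - 5)*(r - 3)*(r + 2)*(r^2 - 6*r + 8) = (r - 5)*(r - 3)*(r - 2)*(r + 2)*(r - 4)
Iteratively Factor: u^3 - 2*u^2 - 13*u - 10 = (u - 5)*(u^2 + 3*u + 2) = (u - 5)*(u + 2)*(u + 1)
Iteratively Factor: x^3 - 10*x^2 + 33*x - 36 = (x - 4)*(x^2 - 6*x + 9) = (x - 4)*(x - 3)*(x - 3)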